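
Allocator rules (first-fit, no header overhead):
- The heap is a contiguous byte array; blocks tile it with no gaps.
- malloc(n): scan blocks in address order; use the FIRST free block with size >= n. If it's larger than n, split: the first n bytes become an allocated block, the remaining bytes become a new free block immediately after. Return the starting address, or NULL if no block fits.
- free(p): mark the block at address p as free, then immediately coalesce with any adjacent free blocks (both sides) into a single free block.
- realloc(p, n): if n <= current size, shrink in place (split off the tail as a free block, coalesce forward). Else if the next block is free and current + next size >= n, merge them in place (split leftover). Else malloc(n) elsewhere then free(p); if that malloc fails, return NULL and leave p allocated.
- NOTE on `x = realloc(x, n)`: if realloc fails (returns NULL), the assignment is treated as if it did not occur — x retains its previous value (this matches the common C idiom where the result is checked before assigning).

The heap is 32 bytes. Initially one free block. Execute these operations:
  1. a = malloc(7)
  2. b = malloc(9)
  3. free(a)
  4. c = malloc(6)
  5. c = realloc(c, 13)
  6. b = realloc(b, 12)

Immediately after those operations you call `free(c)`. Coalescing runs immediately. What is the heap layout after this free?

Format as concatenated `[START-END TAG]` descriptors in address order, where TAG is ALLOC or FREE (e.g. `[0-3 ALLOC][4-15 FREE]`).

Answer: [0-6 FREE][7-15 ALLOC][16-31 FREE]

Derivation:
Op 1: a = malloc(7) -> a = 0; heap: [0-6 ALLOC][7-31 FREE]
Op 2: b = malloc(9) -> b = 7; heap: [0-6 ALLOC][7-15 ALLOC][16-31 FREE]
Op 3: free(a) -> (freed a); heap: [0-6 FREE][7-15 ALLOC][16-31 FREE]
Op 4: c = malloc(6) -> c = 0; heap: [0-5 ALLOC][6-6 FREE][7-15 ALLOC][16-31 FREE]
Op 5: c = realloc(c, 13) -> c = 16; heap: [0-6 FREE][7-15 ALLOC][16-28 ALLOC][29-31 FREE]
Op 6: b = realloc(b, 12) -> NULL (b unchanged); heap: [0-6 FREE][7-15 ALLOC][16-28 ALLOC][29-31 FREE]
free(c): c = 16 -> block [16-28 ALLOC]; mark free, coalesce with adjacent free neighbors -> [0-6 FREE][7-15 ALLOC][16-31 FREE]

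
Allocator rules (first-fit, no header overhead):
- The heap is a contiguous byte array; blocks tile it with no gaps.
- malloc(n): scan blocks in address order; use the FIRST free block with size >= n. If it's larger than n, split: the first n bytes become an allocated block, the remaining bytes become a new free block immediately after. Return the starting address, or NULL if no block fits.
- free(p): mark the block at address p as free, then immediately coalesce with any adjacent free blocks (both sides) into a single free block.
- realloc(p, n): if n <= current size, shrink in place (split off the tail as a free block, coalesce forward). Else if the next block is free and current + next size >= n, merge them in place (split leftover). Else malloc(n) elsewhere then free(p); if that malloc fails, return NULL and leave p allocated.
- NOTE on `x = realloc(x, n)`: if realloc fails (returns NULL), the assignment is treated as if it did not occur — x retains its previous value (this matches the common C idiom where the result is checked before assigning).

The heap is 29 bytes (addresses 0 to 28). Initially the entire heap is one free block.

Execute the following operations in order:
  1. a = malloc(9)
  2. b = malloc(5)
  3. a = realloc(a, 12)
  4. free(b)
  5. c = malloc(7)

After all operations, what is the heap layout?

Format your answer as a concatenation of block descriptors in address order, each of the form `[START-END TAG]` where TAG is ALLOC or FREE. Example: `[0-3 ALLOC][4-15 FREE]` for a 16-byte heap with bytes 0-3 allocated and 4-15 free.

Answer: [0-6 ALLOC][7-13 FREE][14-25 ALLOC][26-28 FREE]

Derivation:
Op 1: a = malloc(9) -> a = 0; heap: [0-8 ALLOC][9-28 FREE]
Op 2: b = malloc(5) -> b = 9; heap: [0-8 ALLOC][9-13 ALLOC][14-28 FREE]
Op 3: a = realloc(a, 12) -> a = 14; heap: [0-8 FREE][9-13 ALLOC][14-25 ALLOC][26-28 FREE]
Op 4: free(b) -> (freed b); heap: [0-13 FREE][14-25 ALLOC][26-28 FREE]
Op 5: c = malloc(7) -> c = 0; heap: [0-6 ALLOC][7-13 FREE][14-25 ALLOC][26-28 FREE]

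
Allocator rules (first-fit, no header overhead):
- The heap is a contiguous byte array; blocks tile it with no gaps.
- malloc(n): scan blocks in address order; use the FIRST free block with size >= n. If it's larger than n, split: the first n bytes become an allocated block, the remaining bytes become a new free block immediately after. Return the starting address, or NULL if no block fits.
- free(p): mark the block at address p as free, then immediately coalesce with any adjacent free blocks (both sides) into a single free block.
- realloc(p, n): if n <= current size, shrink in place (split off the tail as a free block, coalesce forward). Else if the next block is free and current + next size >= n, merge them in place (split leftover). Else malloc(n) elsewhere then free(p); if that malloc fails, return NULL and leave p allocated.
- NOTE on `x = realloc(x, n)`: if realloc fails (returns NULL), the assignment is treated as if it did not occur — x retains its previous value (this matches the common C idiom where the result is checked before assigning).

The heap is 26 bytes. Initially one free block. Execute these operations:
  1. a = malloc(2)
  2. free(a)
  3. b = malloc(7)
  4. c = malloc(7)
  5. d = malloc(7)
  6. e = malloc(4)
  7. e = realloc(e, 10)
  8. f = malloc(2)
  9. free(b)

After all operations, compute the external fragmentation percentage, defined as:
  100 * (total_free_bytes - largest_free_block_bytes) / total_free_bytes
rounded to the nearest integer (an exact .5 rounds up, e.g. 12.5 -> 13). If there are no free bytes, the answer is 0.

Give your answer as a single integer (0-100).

Op 1: a = malloc(2) -> a = 0; heap: [0-1 ALLOC][2-25 FREE]
Op 2: free(a) -> (freed a); heap: [0-25 FREE]
Op 3: b = malloc(7) -> b = 0; heap: [0-6 ALLOC][7-25 FREE]
Op 4: c = malloc(7) -> c = 7; heap: [0-6 ALLOC][7-13 ALLOC][14-25 FREE]
Op 5: d = malloc(7) -> d = 14; heap: [0-6 ALLOC][7-13 ALLOC][14-20 ALLOC][21-25 FREE]
Op 6: e = malloc(4) -> e = 21; heap: [0-6 ALLOC][7-13 ALLOC][14-20 ALLOC][21-24 ALLOC][25-25 FREE]
Op 7: e = realloc(e, 10) -> NULL (e unchanged); heap: [0-6 ALLOC][7-13 ALLOC][14-20 ALLOC][21-24 ALLOC][25-25 FREE]
Op 8: f = malloc(2) -> f = NULL; heap: [0-6 ALLOC][7-13 ALLOC][14-20 ALLOC][21-24 ALLOC][25-25 FREE]
Op 9: free(b) -> (freed b); heap: [0-6 FREE][7-13 ALLOC][14-20 ALLOC][21-24 ALLOC][25-25 FREE]
Free blocks: [7 1] total_free=8 largest=7 -> 100*(8-7)/8 = 100/8 = 12.5 -> rounds to 13

Answer: 13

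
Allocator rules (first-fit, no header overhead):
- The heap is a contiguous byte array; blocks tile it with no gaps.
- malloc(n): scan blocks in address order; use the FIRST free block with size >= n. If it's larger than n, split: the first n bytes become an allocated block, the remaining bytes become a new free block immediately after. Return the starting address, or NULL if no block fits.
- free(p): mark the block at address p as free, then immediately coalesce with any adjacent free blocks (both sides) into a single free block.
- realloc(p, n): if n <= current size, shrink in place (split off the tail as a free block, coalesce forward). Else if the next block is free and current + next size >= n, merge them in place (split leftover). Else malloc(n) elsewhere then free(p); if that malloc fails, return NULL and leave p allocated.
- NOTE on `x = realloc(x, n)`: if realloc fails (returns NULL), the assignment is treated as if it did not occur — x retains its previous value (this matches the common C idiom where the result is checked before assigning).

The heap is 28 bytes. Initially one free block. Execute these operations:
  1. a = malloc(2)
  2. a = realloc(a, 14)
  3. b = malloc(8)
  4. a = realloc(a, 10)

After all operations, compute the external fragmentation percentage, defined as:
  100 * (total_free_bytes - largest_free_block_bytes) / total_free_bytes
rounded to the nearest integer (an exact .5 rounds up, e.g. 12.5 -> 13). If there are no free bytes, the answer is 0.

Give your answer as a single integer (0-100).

Answer: 40

Derivation:
Op 1: a = malloc(2) -> a = 0; heap: [0-1 ALLOC][2-27 FREE]
Op 2: a = realloc(a, 14) -> a = 0; heap: [0-13 ALLOC][14-27 FREE]
Op 3: b = malloc(8) -> b = 14; heap: [0-13 ALLOC][14-21 ALLOC][22-27 FREE]
Op 4: a = realloc(a, 10) -> a = 0; heap: [0-9 ALLOC][10-13 FREE][14-21 ALLOC][22-27 FREE]
Free blocks: [4 6] total_free=10 largest=6 -> 100*(10-6)/10 = 400/10 = 40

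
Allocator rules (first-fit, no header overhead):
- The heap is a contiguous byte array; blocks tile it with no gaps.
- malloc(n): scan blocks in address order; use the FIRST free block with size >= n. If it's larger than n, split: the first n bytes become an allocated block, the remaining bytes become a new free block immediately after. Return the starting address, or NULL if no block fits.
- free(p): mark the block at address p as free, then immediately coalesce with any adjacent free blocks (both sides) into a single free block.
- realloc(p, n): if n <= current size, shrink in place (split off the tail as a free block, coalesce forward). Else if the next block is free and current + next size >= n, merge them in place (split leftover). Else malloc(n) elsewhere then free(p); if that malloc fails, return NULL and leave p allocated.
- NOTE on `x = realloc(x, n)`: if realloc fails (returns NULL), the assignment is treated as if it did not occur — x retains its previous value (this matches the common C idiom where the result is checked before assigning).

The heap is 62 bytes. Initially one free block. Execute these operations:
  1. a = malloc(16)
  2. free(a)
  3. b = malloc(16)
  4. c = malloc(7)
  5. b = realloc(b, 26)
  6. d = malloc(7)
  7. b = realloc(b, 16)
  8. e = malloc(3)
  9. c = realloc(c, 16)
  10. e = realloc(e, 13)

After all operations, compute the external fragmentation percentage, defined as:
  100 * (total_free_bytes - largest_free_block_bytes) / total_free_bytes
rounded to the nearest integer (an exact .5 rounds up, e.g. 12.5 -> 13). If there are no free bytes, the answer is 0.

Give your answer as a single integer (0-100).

Answer: 30

Derivation:
Op 1: a = malloc(16) -> a = 0; heap: [0-15 ALLOC][16-61 FREE]
Op 2: free(a) -> (freed a); heap: [0-61 FREE]
Op 3: b = malloc(16) -> b = 0; heap: [0-15 ALLOC][16-61 FREE]
Op 4: c = malloc(7) -> c = 16; heap: [0-15 ALLOC][16-22 ALLOC][23-61 FREE]
Op 5: b = realloc(b, 26) -> b = 23; heap: [0-15 FREE][16-22 ALLOC][23-48 ALLOC][49-61 FREE]
Op 6: d = malloc(7) -> d = 0; heap: [0-6 ALLOC][7-15 FREE][16-22 ALLOC][23-48 ALLOC][49-61 FREE]
Op 7: b = realloc(b, 16) -> b = 23; heap: [0-6 ALLOC][7-15 FREE][16-22 ALLOC][23-38 ALLOC][39-61 FREE]
Op 8: e = malloc(3) -> e = 7; heap: [0-6 ALLOC][7-9 ALLOC][10-15 FREE][16-22 ALLOC][23-38 ALLOC][39-61 FREE]
Op 9: c = realloc(c, 16) -> c = 39; heap: [0-6 ALLOC][7-9 ALLOC][10-22 FREE][23-38 ALLOC][39-54 ALLOC][55-61 FREE]
Op 10: e = realloc(e, 13) -> e = 7; heap: [0-6 ALLOC][7-19 ALLOC][20-22 FREE][23-38 ALLOC][39-54 ALLOC][55-61 FREE]
Free blocks: [3 7] total_free=10 largest=7 -> 100*(10-7)/10 = 300/10 = 30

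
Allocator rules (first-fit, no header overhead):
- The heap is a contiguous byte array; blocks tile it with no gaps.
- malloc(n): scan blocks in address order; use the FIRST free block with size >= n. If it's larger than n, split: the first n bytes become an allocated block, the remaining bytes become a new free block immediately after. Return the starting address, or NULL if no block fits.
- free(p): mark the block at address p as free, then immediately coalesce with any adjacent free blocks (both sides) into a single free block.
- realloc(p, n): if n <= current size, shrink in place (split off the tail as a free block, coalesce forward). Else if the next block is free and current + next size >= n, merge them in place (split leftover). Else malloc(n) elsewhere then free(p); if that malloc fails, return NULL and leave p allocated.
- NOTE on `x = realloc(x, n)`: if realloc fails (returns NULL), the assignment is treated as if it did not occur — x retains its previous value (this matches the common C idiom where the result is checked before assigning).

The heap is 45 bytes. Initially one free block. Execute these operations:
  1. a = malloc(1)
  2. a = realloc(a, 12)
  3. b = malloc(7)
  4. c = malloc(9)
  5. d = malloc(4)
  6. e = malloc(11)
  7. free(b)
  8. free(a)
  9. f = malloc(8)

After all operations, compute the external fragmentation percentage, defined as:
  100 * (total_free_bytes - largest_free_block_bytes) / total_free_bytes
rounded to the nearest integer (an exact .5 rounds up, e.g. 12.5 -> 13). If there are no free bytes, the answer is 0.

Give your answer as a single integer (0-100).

Answer: 15

Derivation:
Op 1: a = malloc(1) -> a = 0; heap: [0-0 ALLOC][1-44 FREE]
Op 2: a = realloc(a, 12) -> a = 0; heap: [0-11 ALLOC][12-44 FREE]
Op 3: b = malloc(7) -> b = 12; heap: [0-11 ALLOC][12-18 ALLOC][19-44 FREE]
Op 4: c = malloc(9) -> c = 19; heap: [0-11 ALLOC][12-18 ALLOC][19-27 ALLOC][28-44 FREE]
Op 5: d = malloc(4) -> d = 28; heap: [0-11 ALLOC][12-18 ALLOC][19-27 ALLOC][28-31 ALLOC][32-44 FREE]
Op 6: e = malloc(11) -> e = 32; heap: [0-11 ALLOC][12-18 ALLOC][19-27 ALLOC][28-31 ALLOC][32-42 ALLOC][43-44 FREE]
Op 7: free(b) -> (freed b); heap: [0-11 ALLOC][12-18 FREE][19-27 ALLOC][28-31 ALLOC][32-42 ALLOC][43-44 FREE]
Op 8: free(a) -> (freed a); heap: [0-18 FREE][19-27 ALLOC][28-31 ALLOC][32-42 ALLOC][43-44 FREE]
Op 9: f = malloc(8) -> f = 0; heap: [0-7 ALLOC][8-18 FREE][19-27 ALLOC][28-31 ALLOC][32-42 ALLOC][43-44 FREE]
Free blocks: [11 2] total_free=13 largest=11 -> 100*(13-11)/13 = 200/13 ≈ 15.385 -> rounds to 15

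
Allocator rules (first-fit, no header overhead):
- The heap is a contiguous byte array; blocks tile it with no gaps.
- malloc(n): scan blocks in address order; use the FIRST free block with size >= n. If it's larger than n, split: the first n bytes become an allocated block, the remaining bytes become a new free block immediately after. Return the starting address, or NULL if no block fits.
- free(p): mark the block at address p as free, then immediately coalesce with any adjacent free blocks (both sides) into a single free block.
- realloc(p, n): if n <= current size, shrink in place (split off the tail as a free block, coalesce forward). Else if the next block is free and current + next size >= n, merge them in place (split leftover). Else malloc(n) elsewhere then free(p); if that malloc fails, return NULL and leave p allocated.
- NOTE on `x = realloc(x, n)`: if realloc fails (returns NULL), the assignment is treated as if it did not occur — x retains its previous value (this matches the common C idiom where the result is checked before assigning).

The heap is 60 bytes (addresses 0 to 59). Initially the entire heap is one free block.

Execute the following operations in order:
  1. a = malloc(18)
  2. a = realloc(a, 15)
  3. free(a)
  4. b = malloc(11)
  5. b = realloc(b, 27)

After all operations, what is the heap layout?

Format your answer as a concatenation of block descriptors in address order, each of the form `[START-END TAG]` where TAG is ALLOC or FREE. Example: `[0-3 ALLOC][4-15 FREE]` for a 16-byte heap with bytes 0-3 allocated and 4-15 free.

Answer: [0-26 ALLOC][27-59 FREE]

Derivation:
Op 1: a = malloc(18) -> a = 0; heap: [0-17 ALLOC][18-59 FREE]
Op 2: a = realloc(a, 15) -> a = 0; heap: [0-14 ALLOC][15-59 FREE]
Op 3: free(a) -> (freed a); heap: [0-59 FREE]
Op 4: b = malloc(11) -> b = 0; heap: [0-10 ALLOC][11-59 FREE]
Op 5: b = realloc(b, 27) -> b = 0; heap: [0-26 ALLOC][27-59 FREE]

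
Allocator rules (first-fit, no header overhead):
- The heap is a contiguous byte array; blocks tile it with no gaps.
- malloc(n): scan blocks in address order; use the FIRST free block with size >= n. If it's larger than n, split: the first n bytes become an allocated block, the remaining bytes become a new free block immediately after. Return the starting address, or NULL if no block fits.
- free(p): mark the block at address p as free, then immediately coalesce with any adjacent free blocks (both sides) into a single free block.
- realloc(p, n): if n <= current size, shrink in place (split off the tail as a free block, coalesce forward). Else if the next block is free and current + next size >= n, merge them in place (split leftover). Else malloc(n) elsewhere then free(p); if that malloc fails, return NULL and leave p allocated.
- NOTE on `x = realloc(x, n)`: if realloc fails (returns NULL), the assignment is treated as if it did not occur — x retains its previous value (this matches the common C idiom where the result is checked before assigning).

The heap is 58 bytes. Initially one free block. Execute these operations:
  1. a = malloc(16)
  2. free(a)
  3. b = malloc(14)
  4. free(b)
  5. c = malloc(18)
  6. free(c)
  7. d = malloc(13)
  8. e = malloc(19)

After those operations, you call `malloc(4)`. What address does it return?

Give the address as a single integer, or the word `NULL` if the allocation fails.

Answer: 32

Derivation:
Op 1: a = malloc(16) -> a = 0; heap: [0-15 ALLOC][16-57 FREE]
Op 2: free(a) -> (freed a); heap: [0-57 FREE]
Op 3: b = malloc(14) -> b = 0; heap: [0-13 ALLOC][14-57 FREE]
Op 4: free(b) -> (freed b); heap: [0-57 FREE]
Op 5: c = malloc(18) -> c = 0; heap: [0-17 ALLOC][18-57 FREE]
Op 6: free(c) -> (freed c); heap: [0-57 FREE]
Op 7: d = malloc(13) -> d = 0; heap: [0-12 ALLOC][13-57 FREE]
Op 8: e = malloc(19) -> e = 13; heap: [0-12 ALLOC][13-31 ALLOC][32-57 FREE]
malloc(4): first-fit scan over [0-12 ALLOC][13-31 ALLOC][32-57 FREE] -> 32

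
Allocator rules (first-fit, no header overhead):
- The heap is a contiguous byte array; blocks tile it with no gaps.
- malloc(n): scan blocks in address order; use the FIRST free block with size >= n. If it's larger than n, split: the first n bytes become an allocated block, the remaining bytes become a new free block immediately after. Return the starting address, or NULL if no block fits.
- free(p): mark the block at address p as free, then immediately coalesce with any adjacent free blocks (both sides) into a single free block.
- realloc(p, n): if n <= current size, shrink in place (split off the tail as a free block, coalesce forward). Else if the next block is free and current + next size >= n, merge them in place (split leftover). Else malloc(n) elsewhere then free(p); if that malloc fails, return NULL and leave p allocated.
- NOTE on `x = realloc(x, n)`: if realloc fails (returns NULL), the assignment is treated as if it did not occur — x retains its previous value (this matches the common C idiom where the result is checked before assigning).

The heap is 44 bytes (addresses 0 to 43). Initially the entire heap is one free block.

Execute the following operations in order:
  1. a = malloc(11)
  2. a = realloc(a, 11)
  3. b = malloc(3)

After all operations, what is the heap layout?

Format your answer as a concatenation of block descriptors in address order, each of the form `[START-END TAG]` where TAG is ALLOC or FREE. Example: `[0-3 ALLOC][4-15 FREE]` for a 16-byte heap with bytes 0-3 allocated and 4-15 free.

Answer: [0-10 ALLOC][11-13 ALLOC][14-43 FREE]

Derivation:
Op 1: a = malloc(11) -> a = 0; heap: [0-10 ALLOC][11-43 FREE]
Op 2: a = realloc(a, 11) -> a = 0; heap: [0-10 ALLOC][11-43 FREE]
Op 3: b = malloc(3) -> b = 11; heap: [0-10 ALLOC][11-13 ALLOC][14-43 FREE]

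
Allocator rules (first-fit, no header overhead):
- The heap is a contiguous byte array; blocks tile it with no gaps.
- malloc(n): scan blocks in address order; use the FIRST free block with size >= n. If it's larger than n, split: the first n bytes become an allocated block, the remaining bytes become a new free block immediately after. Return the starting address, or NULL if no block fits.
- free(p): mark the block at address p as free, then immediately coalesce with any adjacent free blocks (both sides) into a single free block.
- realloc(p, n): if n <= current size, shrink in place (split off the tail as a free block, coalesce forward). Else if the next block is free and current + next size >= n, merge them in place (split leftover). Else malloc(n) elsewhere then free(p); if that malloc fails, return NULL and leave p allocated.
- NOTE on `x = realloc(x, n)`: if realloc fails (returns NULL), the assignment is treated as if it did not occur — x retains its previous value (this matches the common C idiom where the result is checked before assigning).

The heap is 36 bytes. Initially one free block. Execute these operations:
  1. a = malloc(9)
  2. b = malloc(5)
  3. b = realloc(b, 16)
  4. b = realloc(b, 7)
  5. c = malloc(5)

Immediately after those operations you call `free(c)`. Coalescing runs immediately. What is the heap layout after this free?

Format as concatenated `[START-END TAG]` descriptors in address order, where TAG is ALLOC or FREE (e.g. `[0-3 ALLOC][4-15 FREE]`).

Answer: [0-8 ALLOC][9-15 ALLOC][16-35 FREE]

Derivation:
Op 1: a = malloc(9) -> a = 0; heap: [0-8 ALLOC][9-35 FREE]
Op 2: b = malloc(5) -> b = 9; heap: [0-8 ALLOC][9-13 ALLOC][14-35 FREE]
Op 3: b = realloc(b, 16) -> b = 9; heap: [0-8 ALLOC][9-24 ALLOC][25-35 FREE]
Op 4: b = realloc(b, 7) -> b = 9; heap: [0-8 ALLOC][9-15 ALLOC][16-35 FREE]
Op 5: c = malloc(5) -> c = 16; heap: [0-8 ALLOC][9-15 ALLOC][16-20 ALLOC][21-35 FREE]
free(c): c = 16 -> block [16-20 ALLOC]; mark free, coalesce with adjacent free neighbors -> [0-8 ALLOC][9-15 ALLOC][16-35 FREE]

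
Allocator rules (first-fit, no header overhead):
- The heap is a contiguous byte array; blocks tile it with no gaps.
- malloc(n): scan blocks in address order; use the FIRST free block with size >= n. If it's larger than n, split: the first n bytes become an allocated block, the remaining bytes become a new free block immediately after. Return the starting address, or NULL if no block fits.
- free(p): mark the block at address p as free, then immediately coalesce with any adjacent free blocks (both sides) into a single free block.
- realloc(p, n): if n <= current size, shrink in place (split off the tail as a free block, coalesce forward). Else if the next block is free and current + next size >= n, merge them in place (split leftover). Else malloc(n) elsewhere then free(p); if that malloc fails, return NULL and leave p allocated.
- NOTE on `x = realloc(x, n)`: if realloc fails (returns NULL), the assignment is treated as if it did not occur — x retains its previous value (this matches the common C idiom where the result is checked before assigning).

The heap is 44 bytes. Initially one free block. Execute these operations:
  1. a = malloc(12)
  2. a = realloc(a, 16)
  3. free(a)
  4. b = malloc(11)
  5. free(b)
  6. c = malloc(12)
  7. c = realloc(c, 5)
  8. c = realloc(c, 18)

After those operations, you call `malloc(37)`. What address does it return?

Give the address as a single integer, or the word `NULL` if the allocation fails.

Answer: NULL

Derivation:
Op 1: a = malloc(12) -> a = 0; heap: [0-11 ALLOC][12-43 FREE]
Op 2: a = realloc(a, 16) -> a = 0; heap: [0-15 ALLOC][16-43 FREE]
Op 3: free(a) -> (freed a); heap: [0-43 FREE]
Op 4: b = malloc(11) -> b = 0; heap: [0-10 ALLOC][11-43 FREE]
Op 5: free(b) -> (freed b); heap: [0-43 FREE]
Op 6: c = malloc(12) -> c = 0; heap: [0-11 ALLOC][12-43 FREE]
Op 7: c = realloc(c, 5) -> c = 0; heap: [0-4 ALLOC][5-43 FREE]
Op 8: c = realloc(c, 18) -> c = 0; heap: [0-17 ALLOC][18-43 FREE]
malloc(37): first-fit scan over [0-17 ALLOC][18-43 FREE] -> NULL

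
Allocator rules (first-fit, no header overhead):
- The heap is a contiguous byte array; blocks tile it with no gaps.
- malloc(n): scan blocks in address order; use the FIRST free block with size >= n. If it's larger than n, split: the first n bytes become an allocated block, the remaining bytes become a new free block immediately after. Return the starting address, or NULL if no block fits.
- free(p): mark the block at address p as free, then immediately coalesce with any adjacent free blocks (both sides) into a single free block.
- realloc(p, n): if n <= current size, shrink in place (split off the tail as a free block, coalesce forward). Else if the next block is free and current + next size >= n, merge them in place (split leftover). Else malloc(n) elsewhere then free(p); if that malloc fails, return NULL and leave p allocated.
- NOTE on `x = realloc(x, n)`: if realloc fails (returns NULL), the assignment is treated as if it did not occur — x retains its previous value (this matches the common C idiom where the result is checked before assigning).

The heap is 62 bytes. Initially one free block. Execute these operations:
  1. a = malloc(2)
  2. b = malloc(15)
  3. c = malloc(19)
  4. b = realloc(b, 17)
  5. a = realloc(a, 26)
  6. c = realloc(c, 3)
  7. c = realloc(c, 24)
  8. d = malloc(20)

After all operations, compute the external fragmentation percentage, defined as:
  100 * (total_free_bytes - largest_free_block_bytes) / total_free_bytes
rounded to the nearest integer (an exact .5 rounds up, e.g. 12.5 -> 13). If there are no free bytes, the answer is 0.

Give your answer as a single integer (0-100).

Answer: 60

Derivation:
Op 1: a = malloc(2) -> a = 0; heap: [0-1 ALLOC][2-61 FREE]
Op 2: b = malloc(15) -> b = 2; heap: [0-1 ALLOC][2-16 ALLOC][17-61 FREE]
Op 3: c = malloc(19) -> c = 17; heap: [0-1 ALLOC][2-16 ALLOC][17-35 ALLOC][36-61 FREE]
Op 4: b = realloc(b, 17) -> b = 36; heap: [0-1 ALLOC][2-16 FREE][17-35 ALLOC][36-52 ALLOC][53-61 FREE]
Op 5: a = realloc(a, 26) -> NULL (a unchanged); heap: [0-1 ALLOC][2-16 FREE][17-35 ALLOC][36-52 ALLOC][53-61 FREE]
Op 6: c = realloc(c, 3) -> c = 17; heap: [0-1 ALLOC][2-16 FREE][17-19 ALLOC][20-35 FREE][36-52 ALLOC][53-61 FREE]
Op 7: c = realloc(c, 24) -> NULL (c unchanged); heap: [0-1 ALLOC][2-16 FREE][17-19 ALLOC][20-35 FREE][36-52 ALLOC][53-61 FREE]
Op 8: d = malloc(20) -> d = NULL; heap: [0-1 ALLOC][2-16 FREE][17-19 ALLOC][20-35 FREE][36-52 ALLOC][53-61 FREE]
Free blocks: [15 16 9] total_free=40 largest=16 -> 100*(40-16)/40 = 2400/40 = 60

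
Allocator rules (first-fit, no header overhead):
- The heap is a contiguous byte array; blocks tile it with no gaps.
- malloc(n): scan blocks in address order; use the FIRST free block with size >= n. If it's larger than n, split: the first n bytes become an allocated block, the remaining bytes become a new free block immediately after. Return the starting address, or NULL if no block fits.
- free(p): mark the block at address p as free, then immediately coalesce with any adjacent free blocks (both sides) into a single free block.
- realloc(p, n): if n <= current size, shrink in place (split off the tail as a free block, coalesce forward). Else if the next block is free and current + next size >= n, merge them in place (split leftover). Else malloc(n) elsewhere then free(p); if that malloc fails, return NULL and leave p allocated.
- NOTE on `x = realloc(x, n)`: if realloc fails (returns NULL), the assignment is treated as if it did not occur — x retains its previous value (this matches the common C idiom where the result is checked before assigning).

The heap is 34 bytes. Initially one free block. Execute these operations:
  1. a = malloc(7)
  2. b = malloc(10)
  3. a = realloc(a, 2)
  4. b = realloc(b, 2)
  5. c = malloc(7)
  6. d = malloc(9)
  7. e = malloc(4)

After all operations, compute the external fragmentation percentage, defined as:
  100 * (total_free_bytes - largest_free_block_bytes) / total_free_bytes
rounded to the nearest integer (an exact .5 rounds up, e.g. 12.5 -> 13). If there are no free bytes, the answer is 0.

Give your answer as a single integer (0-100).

Op 1: a = malloc(7) -> a = 0; heap: [0-6 ALLOC][7-33 FREE]
Op 2: b = malloc(10) -> b = 7; heap: [0-6 ALLOC][7-16 ALLOC][17-33 FREE]
Op 3: a = realloc(a, 2) -> a = 0; heap: [0-1 ALLOC][2-6 FREE][7-16 ALLOC][17-33 FREE]
Op 4: b = realloc(b, 2) -> b = 7; heap: [0-1 ALLOC][2-6 FREE][7-8 ALLOC][9-33 FREE]
Op 5: c = malloc(7) -> c = 9; heap: [0-1 ALLOC][2-6 FREE][7-8 ALLOC][9-15 ALLOC][16-33 FREE]
Op 6: d = malloc(9) -> d = 16; heap: [0-1 ALLOC][2-6 FREE][7-8 ALLOC][9-15 ALLOC][16-24 ALLOC][25-33 FREE]
Op 7: e = malloc(4) -> e = 2; heap: [0-1 ALLOC][2-5 ALLOC][6-6 FREE][7-8 ALLOC][9-15 ALLOC][16-24 ALLOC][25-33 FREE]
Free blocks: [1 9] total_free=10 largest=9 -> 100*(10-9)/10 = 100/10 = 10

Answer: 10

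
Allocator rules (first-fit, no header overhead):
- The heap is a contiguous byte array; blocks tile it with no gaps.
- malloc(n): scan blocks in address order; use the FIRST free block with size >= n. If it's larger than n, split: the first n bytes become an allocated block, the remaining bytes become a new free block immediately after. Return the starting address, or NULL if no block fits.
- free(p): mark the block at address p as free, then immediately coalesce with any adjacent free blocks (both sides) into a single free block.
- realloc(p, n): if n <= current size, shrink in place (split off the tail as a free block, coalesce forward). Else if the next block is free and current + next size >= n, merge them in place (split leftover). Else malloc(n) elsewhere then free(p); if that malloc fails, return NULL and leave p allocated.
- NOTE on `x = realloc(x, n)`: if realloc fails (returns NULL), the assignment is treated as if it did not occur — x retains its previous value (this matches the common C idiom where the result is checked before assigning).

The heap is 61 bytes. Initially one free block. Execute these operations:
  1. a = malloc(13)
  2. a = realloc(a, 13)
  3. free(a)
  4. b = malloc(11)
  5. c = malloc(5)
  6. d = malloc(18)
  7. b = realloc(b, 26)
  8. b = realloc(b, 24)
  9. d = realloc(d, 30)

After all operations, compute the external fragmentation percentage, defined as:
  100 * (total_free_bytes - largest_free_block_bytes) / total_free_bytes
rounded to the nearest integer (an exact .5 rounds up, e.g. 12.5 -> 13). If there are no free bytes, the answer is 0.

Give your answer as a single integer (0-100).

Op 1: a = malloc(13) -> a = 0; heap: [0-12 ALLOC][13-60 FREE]
Op 2: a = realloc(a, 13) -> a = 0; heap: [0-12 ALLOC][13-60 FREE]
Op 3: free(a) -> (freed a); heap: [0-60 FREE]
Op 4: b = malloc(11) -> b = 0; heap: [0-10 ALLOC][11-60 FREE]
Op 5: c = malloc(5) -> c = 11; heap: [0-10 ALLOC][11-15 ALLOC][16-60 FREE]
Op 6: d = malloc(18) -> d = 16; heap: [0-10 ALLOC][11-15 ALLOC][16-33 ALLOC][34-60 FREE]
Op 7: b = realloc(b, 26) -> b = 34; heap: [0-10 FREE][11-15 ALLOC][16-33 ALLOC][34-59 ALLOC][60-60 FREE]
Op 8: b = realloc(b, 24) -> b = 34; heap: [0-10 FREE][11-15 ALLOC][16-33 ALLOC][34-57 ALLOC][58-60 FREE]
Op 9: d = realloc(d, 30) -> NULL (d unchanged); heap: [0-10 FREE][11-15 ALLOC][16-33 ALLOC][34-57 ALLOC][58-60 FREE]
Free blocks: [11 3] total_free=14 largest=11 -> 100*(14-11)/14 = 300/14 ≈ 21.429 -> rounds to 21

Answer: 21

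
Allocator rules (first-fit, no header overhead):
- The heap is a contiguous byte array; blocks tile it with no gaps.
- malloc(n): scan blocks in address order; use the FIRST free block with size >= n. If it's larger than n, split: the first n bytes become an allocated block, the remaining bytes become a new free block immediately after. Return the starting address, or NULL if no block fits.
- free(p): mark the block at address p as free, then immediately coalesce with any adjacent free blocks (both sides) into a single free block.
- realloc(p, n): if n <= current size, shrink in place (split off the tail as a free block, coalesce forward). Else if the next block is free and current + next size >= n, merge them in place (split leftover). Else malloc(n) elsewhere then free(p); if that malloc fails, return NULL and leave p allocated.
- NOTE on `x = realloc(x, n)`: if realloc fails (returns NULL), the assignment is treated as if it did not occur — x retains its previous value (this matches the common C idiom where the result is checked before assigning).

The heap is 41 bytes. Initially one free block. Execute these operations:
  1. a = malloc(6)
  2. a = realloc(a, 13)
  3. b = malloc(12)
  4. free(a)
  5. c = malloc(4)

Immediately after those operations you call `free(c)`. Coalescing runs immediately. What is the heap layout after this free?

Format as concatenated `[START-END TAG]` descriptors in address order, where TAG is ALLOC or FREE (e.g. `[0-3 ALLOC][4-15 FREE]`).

Op 1: a = malloc(6) -> a = 0; heap: [0-5 ALLOC][6-40 FREE]
Op 2: a = realloc(a, 13) -> a = 0; heap: [0-12 ALLOC][13-40 FREE]
Op 3: b = malloc(12) -> b = 13; heap: [0-12 ALLOC][13-24 ALLOC][25-40 FREE]
Op 4: free(a) -> (freed a); heap: [0-12 FREE][13-24 ALLOC][25-40 FREE]
Op 5: c = malloc(4) -> c = 0; heap: [0-3 ALLOC][4-12 FREE][13-24 ALLOC][25-40 FREE]
free(c): c = 0 -> block [0-3 ALLOC]; mark free, coalesce with adjacent free neighbors -> [0-12 FREE][13-24 ALLOC][25-40 FREE]

Answer: [0-12 FREE][13-24 ALLOC][25-40 FREE]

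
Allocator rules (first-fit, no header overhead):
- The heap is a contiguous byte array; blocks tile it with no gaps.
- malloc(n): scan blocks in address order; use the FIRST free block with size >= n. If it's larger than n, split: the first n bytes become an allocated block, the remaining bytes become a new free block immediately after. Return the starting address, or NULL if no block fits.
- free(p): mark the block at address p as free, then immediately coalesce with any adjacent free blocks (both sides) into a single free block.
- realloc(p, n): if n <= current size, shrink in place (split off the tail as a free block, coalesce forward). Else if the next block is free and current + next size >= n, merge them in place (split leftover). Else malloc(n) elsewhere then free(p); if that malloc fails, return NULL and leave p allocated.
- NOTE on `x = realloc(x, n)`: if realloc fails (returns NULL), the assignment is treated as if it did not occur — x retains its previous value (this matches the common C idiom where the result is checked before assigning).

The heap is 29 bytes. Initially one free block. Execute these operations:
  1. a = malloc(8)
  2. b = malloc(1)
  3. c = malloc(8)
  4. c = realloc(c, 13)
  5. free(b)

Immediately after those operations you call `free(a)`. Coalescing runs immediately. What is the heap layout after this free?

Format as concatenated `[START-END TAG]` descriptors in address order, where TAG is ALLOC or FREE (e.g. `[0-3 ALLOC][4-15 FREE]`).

Answer: [0-8 FREE][9-21 ALLOC][22-28 FREE]

Derivation:
Op 1: a = malloc(8) -> a = 0; heap: [0-7 ALLOC][8-28 FREE]
Op 2: b = malloc(1) -> b = 8; heap: [0-7 ALLOC][8-8 ALLOC][9-28 FREE]
Op 3: c = malloc(8) -> c = 9; heap: [0-7 ALLOC][8-8 ALLOC][9-16 ALLOC][17-28 FREE]
Op 4: c = realloc(c, 13) -> c = 9; heap: [0-7 ALLOC][8-8 ALLOC][9-21 ALLOC][22-28 FREE]
Op 5: free(b) -> (freed b); heap: [0-7 ALLOC][8-8 FREE][9-21 ALLOC][22-28 FREE]
free(a): a = 0 -> block [0-7 ALLOC]; mark free, coalesce with adjacent free neighbors -> [0-8 FREE][9-21 ALLOC][22-28 FREE]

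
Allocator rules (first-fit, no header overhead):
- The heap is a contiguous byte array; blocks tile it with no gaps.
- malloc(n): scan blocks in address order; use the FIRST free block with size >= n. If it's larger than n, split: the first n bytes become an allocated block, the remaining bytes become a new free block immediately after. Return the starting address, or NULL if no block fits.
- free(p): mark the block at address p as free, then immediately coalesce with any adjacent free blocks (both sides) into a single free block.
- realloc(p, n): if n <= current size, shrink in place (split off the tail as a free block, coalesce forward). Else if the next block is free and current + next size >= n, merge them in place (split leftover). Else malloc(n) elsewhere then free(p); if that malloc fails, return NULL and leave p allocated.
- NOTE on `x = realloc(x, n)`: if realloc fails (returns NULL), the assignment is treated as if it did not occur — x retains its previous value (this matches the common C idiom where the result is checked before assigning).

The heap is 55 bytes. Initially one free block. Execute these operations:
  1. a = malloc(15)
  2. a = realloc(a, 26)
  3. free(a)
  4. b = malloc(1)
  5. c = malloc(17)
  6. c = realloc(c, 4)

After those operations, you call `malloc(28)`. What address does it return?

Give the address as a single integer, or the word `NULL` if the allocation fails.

Op 1: a = malloc(15) -> a = 0; heap: [0-14 ALLOC][15-54 FREE]
Op 2: a = realloc(a, 26) -> a = 0; heap: [0-25 ALLOC][26-54 FREE]
Op 3: free(a) -> (freed a); heap: [0-54 FREE]
Op 4: b = malloc(1) -> b = 0; heap: [0-0 ALLOC][1-54 FREE]
Op 5: c = malloc(17) -> c = 1; heap: [0-0 ALLOC][1-17 ALLOC][18-54 FREE]
Op 6: c = realloc(c, 4) -> c = 1; heap: [0-0 ALLOC][1-4 ALLOC][5-54 FREE]
malloc(28): first-fit scan over [0-0 ALLOC][1-4 ALLOC][5-54 FREE] -> 5

Answer: 5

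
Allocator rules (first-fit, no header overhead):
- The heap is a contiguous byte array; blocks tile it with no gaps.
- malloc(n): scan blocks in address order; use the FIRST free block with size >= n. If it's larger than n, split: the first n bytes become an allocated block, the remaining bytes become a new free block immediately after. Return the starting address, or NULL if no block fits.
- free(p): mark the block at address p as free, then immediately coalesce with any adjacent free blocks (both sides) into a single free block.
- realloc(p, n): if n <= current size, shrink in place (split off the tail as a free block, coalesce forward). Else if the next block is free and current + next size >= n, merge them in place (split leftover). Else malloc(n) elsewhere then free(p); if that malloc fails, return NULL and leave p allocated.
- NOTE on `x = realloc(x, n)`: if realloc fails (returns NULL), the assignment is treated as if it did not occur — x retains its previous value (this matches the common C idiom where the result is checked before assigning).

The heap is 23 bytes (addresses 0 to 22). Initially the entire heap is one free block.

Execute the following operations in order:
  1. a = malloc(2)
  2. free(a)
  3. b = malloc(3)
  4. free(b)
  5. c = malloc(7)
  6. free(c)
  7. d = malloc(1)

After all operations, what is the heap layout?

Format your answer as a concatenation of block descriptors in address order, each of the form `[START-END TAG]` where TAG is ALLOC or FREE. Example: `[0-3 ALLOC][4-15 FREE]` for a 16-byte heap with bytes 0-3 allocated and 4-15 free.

Answer: [0-0 ALLOC][1-22 FREE]

Derivation:
Op 1: a = malloc(2) -> a = 0; heap: [0-1 ALLOC][2-22 FREE]
Op 2: free(a) -> (freed a); heap: [0-22 FREE]
Op 3: b = malloc(3) -> b = 0; heap: [0-2 ALLOC][3-22 FREE]
Op 4: free(b) -> (freed b); heap: [0-22 FREE]
Op 5: c = malloc(7) -> c = 0; heap: [0-6 ALLOC][7-22 FREE]
Op 6: free(c) -> (freed c); heap: [0-22 FREE]
Op 7: d = malloc(1) -> d = 0; heap: [0-0 ALLOC][1-22 FREE]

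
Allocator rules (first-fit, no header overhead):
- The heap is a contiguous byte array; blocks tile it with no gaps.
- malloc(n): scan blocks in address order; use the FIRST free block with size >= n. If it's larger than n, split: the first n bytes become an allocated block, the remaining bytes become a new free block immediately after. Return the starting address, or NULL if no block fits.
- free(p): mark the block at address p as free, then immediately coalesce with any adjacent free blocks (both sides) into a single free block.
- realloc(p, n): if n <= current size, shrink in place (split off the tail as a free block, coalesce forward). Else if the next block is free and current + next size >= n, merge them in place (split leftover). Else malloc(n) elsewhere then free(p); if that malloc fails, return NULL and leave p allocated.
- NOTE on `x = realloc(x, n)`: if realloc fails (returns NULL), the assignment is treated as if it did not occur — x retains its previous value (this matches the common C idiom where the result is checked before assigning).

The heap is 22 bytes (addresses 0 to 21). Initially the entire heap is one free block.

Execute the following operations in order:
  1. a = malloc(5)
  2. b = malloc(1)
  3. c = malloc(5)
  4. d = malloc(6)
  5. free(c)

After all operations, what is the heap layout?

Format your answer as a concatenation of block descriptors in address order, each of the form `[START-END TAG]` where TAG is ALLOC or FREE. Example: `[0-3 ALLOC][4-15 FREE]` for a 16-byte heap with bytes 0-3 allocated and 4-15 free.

Answer: [0-4 ALLOC][5-5 ALLOC][6-10 FREE][11-16 ALLOC][17-21 FREE]

Derivation:
Op 1: a = malloc(5) -> a = 0; heap: [0-4 ALLOC][5-21 FREE]
Op 2: b = malloc(1) -> b = 5; heap: [0-4 ALLOC][5-5 ALLOC][6-21 FREE]
Op 3: c = malloc(5) -> c = 6; heap: [0-4 ALLOC][5-5 ALLOC][6-10 ALLOC][11-21 FREE]
Op 4: d = malloc(6) -> d = 11; heap: [0-4 ALLOC][5-5 ALLOC][6-10 ALLOC][11-16 ALLOC][17-21 FREE]
Op 5: free(c) -> (freed c); heap: [0-4 ALLOC][5-5 ALLOC][6-10 FREE][11-16 ALLOC][17-21 FREE]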